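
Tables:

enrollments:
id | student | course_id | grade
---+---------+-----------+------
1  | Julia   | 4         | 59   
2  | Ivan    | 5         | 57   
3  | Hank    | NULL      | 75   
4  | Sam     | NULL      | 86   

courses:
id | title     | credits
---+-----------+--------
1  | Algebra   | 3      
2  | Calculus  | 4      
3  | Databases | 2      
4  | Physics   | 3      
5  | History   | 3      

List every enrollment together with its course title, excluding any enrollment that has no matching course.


INNER JOIN keeps only enrollments rows whose course_id matches an id in courses. Walk through each enrollment:
  - enrollment 1 (Julia): course_id=4 -> matches Physics
  - enrollment 2 (Ivan): course_id=5 -> matches History
  - enrollment 3 (Hank): course_id=NULL, no match -> dropped
  - enrollment 4 (Sam): course_id=NULL, no match -> dropped
So 2 of 4 rows are dropped.

SQL:
SELECT a.student, b.title AS course
FROM enrollments a
INNER JOIN courses b ON a.course_id = b.id

Result:
student | course 
--------+--------
Julia   | Physics
Ivan    | History


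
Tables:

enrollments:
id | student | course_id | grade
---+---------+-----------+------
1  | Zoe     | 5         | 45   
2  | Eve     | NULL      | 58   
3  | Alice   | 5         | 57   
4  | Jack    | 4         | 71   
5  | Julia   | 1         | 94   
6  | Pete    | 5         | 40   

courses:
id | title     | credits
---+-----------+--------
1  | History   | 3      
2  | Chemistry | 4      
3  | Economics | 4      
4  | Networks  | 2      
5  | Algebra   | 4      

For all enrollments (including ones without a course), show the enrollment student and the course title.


LEFT JOIN keeps every row from enrollments (the left table); where course_id has no match in courses, the course columns become NULL. Walk through each enrollment:
  - enrollment 1 (Zoe): course_id=5 -> matches Algebra
  - enrollment 2 (Eve): course_id=NULL, no match -> kept with NULL
  - enrollment 3 (Alice): course_id=5 -> matches Algebra
  - enrollment 4 (Jack): course_id=4 -> matches Networks
  - enrollment 5 (Julia): course_id=1 -> matches History
  - enrollment 6 (Pete): course_id=5 -> matches Algebra
All 6 rows appear; 1 has NULL course.

SQL:
SELECT a.student, b.title AS course
FROM enrollments a
LEFT JOIN courses b ON a.course_id = b.id

Result:
student | course  
--------+---------
Zoe     | Algebra 
Eve     | NULL    
Alice   | Algebra 
Jack    | Networks
Julia   | History 
Pete    | Algebra 


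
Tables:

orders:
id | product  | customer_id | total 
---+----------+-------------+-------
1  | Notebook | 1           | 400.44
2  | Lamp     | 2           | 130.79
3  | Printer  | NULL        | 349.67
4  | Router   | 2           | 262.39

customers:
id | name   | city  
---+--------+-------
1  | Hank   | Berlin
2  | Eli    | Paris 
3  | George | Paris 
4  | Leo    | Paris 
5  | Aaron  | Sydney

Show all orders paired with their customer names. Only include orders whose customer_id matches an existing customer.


INNER JOIN keeps only orders rows whose customer_id matches an id in customers. Walk through each order:
  - order 1 (Notebook): customer_id=1 -> matches Hank
  - order 2 (Lamp): customer_id=2 -> matches Eli
  - order 3 (Printer): customer_id=NULL, no match -> dropped
  - order 4 (Router): customer_id=2 -> matches Eli
So 1 of 4 rows is dropped.

SQL:
SELECT a.product, b.name AS customer
FROM orders a
INNER JOIN customers b ON a.customer_id = b.id

Result:
product  | customer
---------+---------
Notebook | Hank    
Lamp     | Eli     
Router   | Eli     


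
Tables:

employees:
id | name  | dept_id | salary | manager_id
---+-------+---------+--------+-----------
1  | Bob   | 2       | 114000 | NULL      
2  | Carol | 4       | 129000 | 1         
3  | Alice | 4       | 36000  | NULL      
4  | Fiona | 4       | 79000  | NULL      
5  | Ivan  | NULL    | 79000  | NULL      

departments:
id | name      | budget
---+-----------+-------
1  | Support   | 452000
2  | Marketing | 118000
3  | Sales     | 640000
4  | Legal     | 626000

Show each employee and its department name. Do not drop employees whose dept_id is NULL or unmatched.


LEFT JOIN keeps every row from employees (the left table); where dept_id has no match in departments, the department columns become NULL. Walk through each employee:
  - employee 1 (Bob): dept_id=2 -> matches Marketing
  - employee 2 (Carol): dept_id=4 -> matches Legal
  - employee 3 (Alice): dept_id=4 -> matches Legal
  - employee 4 (Fiona): dept_id=4 -> matches Legal
  - employee 5 (Ivan): dept_id=NULL, no match -> kept with NULL
All 5 rows appear; 1 has NULL department.

SQL:
SELECT a.name, b.name AS department
FROM employees a
LEFT JOIN departments b ON a.dept_id = b.id

Result:
name  | department
------+-----------
Bob   | Marketing 
Carol | Legal     
Alice | Legal     
Fiona | Legal     
Ivan  | NULL      


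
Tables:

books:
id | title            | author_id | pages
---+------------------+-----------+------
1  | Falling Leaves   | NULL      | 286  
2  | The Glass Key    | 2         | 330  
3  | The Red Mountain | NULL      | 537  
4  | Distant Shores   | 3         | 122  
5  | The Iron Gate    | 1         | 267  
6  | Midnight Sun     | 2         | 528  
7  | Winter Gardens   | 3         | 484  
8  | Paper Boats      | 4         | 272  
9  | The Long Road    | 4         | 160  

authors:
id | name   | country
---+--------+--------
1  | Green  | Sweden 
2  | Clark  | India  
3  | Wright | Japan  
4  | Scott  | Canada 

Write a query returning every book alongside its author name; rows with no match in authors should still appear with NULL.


LEFT JOIN keeps every row from books (the left table); where author_id has no match in authors, the author columns become NULL. Walk through each book:
  - book 1 (Falling Leaves): author_id=NULL, no match -> kept with NULL
  - book 2 (The Glass Key): author_id=2 -> matches Clark
  - book 3 (The Red Mountain): author_id=NULL, no match -> kept with NULL
  - book 4 (Distant Shores): author_id=3 -> matches Wright
  - book 5 (The Iron Gate): author_id=1 -> matches Green
  - book 6 (Midnight Sun): author_id=2 -> matches Clark
  - book 7 (Winter Gardens): author_id=3 -> matches Wright
  - book 8 (Paper Boats): author_id=4 -> matches Scott
  - book 9 (The Long Road): author_id=4 -> matches Scott
All 9 rows appear; 2 have NULL author.

SQL:
SELECT a.title, b.name AS author
FROM books a
LEFT JOIN authors b ON a.author_id = b.id

Result:
title            | author
-----------------+-------
Falling Leaves   | NULL  
The Glass Key    | Clark 
The Red Mountain | NULL  
Distant Shores   | Wright
The Iron Gate    | Green 
Midnight Sun     | Clark 
Winter Gardens   | Wright
Paper Boats      | Scott 
The Long Road    | Scott 


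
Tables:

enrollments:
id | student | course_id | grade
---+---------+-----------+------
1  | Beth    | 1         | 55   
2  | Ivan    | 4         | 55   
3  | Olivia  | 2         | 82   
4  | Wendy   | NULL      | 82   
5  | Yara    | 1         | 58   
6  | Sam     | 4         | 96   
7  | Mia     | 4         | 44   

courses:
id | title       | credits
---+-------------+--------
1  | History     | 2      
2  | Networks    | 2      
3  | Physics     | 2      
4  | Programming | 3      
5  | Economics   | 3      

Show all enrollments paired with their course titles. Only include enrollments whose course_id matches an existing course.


INNER JOIN keeps only enrollments rows whose course_id matches an id in courses. Walk through each enrollment:
  - enrollment 1 (Beth): course_id=1 -> matches History
  - enrollment 2 (Ivan): course_id=4 -> matches Programming
  - enrollment 3 (Olivia): course_id=2 -> matches Networks
  - enrollment 4 (Wendy): course_id=NULL, no match -> dropped
  - enrollment 5 (Yara): course_id=1 -> matches History
  - enrollment 6 (Sam): course_id=4 -> matches Programming
  - enrollment 7 (Mia): course_id=4 -> matches Programming
So 1 of 7 rows is dropped.

SQL:
SELECT a.student, b.title AS course
FROM enrollments a
INNER JOIN courses b ON a.course_id = b.id

Result:
student | course     
--------+------------
Beth    | History    
Ivan    | Programming
Olivia  | Networks   
Yara    | History    
Sam     | Programming
Mia     | Programming


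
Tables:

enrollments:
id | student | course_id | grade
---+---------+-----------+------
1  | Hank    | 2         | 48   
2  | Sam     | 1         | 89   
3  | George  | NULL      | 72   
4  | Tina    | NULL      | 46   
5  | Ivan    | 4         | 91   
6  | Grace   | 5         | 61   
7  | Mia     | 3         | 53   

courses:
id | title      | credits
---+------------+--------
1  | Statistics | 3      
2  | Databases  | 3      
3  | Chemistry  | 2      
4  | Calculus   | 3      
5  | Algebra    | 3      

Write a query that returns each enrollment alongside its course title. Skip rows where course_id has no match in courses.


INNER JOIN keeps only enrollments rows whose course_id matches an id in courses. Walk through each enrollment:
  - enrollment 1 (Hank): course_id=2 -> matches Databases
  - enrollment 2 (Sam): course_id=1 -> matches Statistics
  - enrollment 3 (George): course_id=NULL, no match -> dropped
  - enrollment 4 (Tina): course_id=NULL, no match -> dropped
  - enrollment 5 (Ivan): course_id=4 -> matches Calculus
  - enrollment 6 (Grace): course_id=5 -> matches Algebra
  - enrollment 7 (Mia): course_id=3 -> matches Chemistry
So 2 of 7 rows are dropped.

SQL:
SELECT a.student, b.title AS course
FROM enrollments a
INNER JOIN courses b ON a.course_id = b.id

Result:
student | course    
--------+-----------
Hank    | Databases 
Sam     | Statistics
Ivan    | Calculus  
Grace   | Algebra   
Mia     | Chemistry 


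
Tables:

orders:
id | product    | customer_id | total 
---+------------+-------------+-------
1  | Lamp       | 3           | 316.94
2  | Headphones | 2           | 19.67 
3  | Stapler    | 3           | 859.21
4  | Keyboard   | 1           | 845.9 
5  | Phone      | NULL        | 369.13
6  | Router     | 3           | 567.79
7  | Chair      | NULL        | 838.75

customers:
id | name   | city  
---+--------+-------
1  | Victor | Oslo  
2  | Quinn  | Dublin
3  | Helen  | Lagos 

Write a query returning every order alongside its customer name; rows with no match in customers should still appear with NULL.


LEFT JOIN keeps every row from orders (the left table); where customer_id has no match in customers, the customer columns become NULL. Walk through each order:
  - order 1 (Lamp): customer_id=3 -> matches Helen
  - order 2 (Headphones): customer_id=2 -> matches Quinn
  - order 3 (Stapler): customer_id=3 -> matches Helen
  - order 4 (Keyboard): customer_id=1 -> matches Victor
  - order 5 (Phone): customer_id=NULL, no match -> kept with NULL
  - order 6 (Router): customer_id=3 -> matches Helen
  - order 7 (Chair): customer_id=NULL, no match -> kept with NULL
All 7 rows appear; 2 have NULL customer.

SQL:
SELECT a.product, b.name AS customer
FROM orders a
LEFT JOIN customers b ON a.customer_id = b.id

Result:
product    | customer
-----------+---------
Lamp       | Helen   
Headphones | Quinn   
Stapler    | Helen   
Keyboard   | Victor  
Phone      | NULL    
Router     | Helen   
Chair      | NULL    


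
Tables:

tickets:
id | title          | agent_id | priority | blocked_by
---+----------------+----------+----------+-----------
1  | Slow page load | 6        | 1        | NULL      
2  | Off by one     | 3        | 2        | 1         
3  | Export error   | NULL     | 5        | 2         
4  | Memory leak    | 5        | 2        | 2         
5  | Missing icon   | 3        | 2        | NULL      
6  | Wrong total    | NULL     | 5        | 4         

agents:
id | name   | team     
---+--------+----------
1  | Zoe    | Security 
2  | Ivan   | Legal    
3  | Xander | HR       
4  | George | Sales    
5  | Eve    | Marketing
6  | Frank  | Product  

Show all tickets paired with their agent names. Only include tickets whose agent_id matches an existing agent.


INNER JOIN keeps only tickets rows whose agent_id matches an id in agents. Walk through each ticket:
  - ticket 1 (Slow page load): agent_id=6 -> matches Frank
  - ticket 2 (Off by one): agent_id=3 -> matches Xander
  - ticket 3 (Export error): agent_id=NULL, no match -> dropped
  - ticket 4 (Memory leak): agent_id=5 -> matches Eve
  - ticket 5 (Missing icon): agent_id=3 -> matches Xander
  - ticket 6 (Wrong total): agent_id=NULL, no match -> dropped
So 2 of 6 rows are dropped.

SQL:
SELECT a.title, b.name AS agent
FROM tickets a
INNER JOIN agents b ON a.agent_id = b.id

Result:
title          | agent 
---------------+-------
Slow page load | Frank 
Off by one     | Xander
Memory leak    | Eve   
Missing icon   | Xander


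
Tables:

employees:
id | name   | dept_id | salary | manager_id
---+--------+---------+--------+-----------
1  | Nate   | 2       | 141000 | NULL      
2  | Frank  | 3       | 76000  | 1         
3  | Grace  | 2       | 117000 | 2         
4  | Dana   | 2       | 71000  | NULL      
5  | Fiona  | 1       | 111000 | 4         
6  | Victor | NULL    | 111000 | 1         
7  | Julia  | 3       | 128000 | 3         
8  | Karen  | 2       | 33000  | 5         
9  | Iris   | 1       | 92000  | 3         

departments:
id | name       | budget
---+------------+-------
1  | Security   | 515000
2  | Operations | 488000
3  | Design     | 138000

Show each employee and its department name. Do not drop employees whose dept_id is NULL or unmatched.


LEFT JOIN keeps every row from employees (the left table); where dept_id has no match in departments, the department columns become NULL. Walk through each employee:
  - employee 1 (Nate): dept_id=2 -> matches Operations
  - employee 2 (Frank): dept_id=3 -> matches Design
  - employee 3 (Grace): dept_id=2 -> matches Operations
  - employee 4 (Dana): dept_id=2 -> matches Operations
  - employee 5 (Fiona): dept_id=1 -> matches Security
  - employee 6 (Victor): dept_id=NULL, no match -> kept with NULL
  - employee 7 (Julia): dept_id=3 -> matches Design
  - employee 8 (Karen): dept_id=2 -> matches Operations
  - employee 9 (Iris): dept_id=1 -> matches Security
All 9 rows appear; 1 has NULL department.

SQL:
SELECT a.name, b.name AS department
FROM employees a
LEFT JOIN departments b ON a.dept_id = b.id

Result:
name   | department
-------+-----------
Nate   | Operations
Frank  | Design    
Grace  | Operations
Dana   | Operations
Fiona  | Security  
Victor | NULL      
Julia  | Design    
Karen  | Operations
Iris   | Security  


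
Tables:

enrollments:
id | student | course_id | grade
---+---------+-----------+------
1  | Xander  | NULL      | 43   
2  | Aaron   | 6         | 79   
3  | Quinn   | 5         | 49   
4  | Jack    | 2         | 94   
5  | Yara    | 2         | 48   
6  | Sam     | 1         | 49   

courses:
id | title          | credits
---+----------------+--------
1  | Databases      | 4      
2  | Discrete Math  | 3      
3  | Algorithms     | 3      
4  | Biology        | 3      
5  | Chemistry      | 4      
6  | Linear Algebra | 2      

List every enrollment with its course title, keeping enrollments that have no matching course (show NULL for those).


LEFT JOIN keeps every row from enrollments (the left table); where course_id has no match in courses, the course columns become NULL. Walk through each enrollment:
  - enrollment 1 (Xander): course_id=NULL, no match -> kept with NULL
  - enrollment 2 (Aaron): course_id=6 -> matches Linear Algebra
  - enrollment 3 (Quinn): course_id=5 -> matches Chemistry
  - enrollment 4 (Jack): course_id=2 -> matches Discrete Math
  - enrollment 5 (Yara): course_id=2 -> matches Discrete Math
  - enrollment 6 (Sam): course_id=1 -> matches Databases
All 6 rows appear; 1 has NULL course.

SQL:
SELECT a.student, b.title AS course
FROM enrollments a
LEFT JOIN courses b ON a.course_id = b.id

Result:
student | course        
--------+---------------
Xander  | NULL          
Aaron   | Linear Algebra
Quinn   | Chemistry     
Jack    | Discrete Math 
Yara    | Discrete Math 
Sam     | Databases     


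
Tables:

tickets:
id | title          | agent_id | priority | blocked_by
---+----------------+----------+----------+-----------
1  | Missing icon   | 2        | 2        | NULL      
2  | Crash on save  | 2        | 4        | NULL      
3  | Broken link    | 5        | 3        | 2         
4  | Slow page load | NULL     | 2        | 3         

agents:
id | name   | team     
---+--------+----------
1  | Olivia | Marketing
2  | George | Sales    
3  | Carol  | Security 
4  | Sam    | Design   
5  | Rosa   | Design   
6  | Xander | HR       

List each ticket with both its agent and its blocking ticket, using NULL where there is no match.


Two LEFT JOINs from the same base table tickets: one to agents via agent_id, one to tickets itself via blocked_by. Both are LEFT so every ticket is preserved.
Match against agents:
  - ticket 1 (Missing icon): agent_id=2 -> matches George
  - ticket 2 (Crash on save): agent_id=2 -> matches George
  - ticket 3 (Broken link): agent_id=5 -> matches Rosa
  - ticket 4 (Slow page load): agent_id=NULL, no match -> kept with NULL
Match against tickets (self):
  - ticket 1 (Missing icon): blocked_by=NULL -> NULL
  - ticket 2 (Crash on save): blocked_by=NULL -> NULL
  - ticket 3 (Broken link): blocked_by=2 -> Crash on save
  - ticket 4 (Slow page load): blocked_by=3 -> Broken link

SQL:
SELECT a.title, b.name AS agent, c.title AS blocked_by
FROM tickets a
LEFT JOIN agents b ON a.agent_id = b.id
LEFT JOIN tickets c ON a.blocked_by = c.id

Result:
title          | agent  | blocked_by   
---------------+--------+--------------
Missing icon   | George | NULL         
Crash on save  | George | NULL         
Broken link    | Rosa   | Crash on save
Slow page load | NULL   | Broken link  


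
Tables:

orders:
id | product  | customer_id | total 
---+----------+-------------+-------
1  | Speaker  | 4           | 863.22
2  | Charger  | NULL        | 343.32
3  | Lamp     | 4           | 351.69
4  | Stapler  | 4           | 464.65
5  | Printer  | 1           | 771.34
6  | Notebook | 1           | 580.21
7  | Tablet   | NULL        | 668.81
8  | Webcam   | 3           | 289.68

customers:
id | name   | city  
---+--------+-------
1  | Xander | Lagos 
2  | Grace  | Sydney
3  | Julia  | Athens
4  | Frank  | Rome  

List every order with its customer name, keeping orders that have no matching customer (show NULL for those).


LEFT JOIN keeps every row from orders (the left table); where customer_id has no match in customers, the customer columns become NULL. Walk through each order:
  - order 1 (Speaker): customer_id=4 -> matches Frank
  - order 2 (Charger): customer_id=NULL, no match -> kept with NULL
  - order 3 (Lamp): customer_id=4 -> matches Frank
  - order 4 (Stapler): customer_id=4 -> matches Frank
  - order 5 (Printer): customer_id=1 -> matches Xander
  - order 6 (Notebook): customer_id=1 -> matches Xander
  - order 7 (Tablet): customer_id=NULL, no match -> kept with NULL
  - order 8 (Webcam): customer_id=3 -> matches Julia
All 8 rows appear; 2 have NULL customer.

SQL:
SELECT a.product, b.name AS customer
FROM orders a
LEFT JOIN customers b ON a.customer_id = b.id

Result:
product  | customer
---------+---------
Speaker  | Frank   
Charger  | NULL    
Lamp     | Frank   
Stapler  | Frank   
Printer  | Xander  
Notebook | Xander  
Tablet   | NULL    
Webcam   | Julia   


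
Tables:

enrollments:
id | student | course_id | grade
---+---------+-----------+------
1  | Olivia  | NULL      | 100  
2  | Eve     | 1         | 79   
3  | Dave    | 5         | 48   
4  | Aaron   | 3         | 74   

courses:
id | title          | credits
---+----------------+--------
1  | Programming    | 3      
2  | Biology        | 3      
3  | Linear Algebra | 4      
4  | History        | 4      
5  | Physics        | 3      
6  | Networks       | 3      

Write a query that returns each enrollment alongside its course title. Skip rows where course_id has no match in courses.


INNER JOIN keeps only enrollments rows whose course_id matches an id in courses. Walk through each enrollment:
  - enrollment 1 (Olivia): course_id=NULL, no match -> dropped
  - enrollment 2 (Eve): course_id=1 -> matches Programming
  - enrollment 3 (Dave): course_id=5 -> matches Physics
  - enrollment 4 (Aaron): course_id=3 -> matches Linear Algebra
So 1 of 4 rows is dropped.

SQL:
SELECT a.student, b.title AS course
FROM enrollments a
INNER JOIN courses b ON a.course_id = b.id

Result:
student | course        
--------+---------------
Eve     | Programming   
Dave    | Physics       
Aaron   | Linear Algebra


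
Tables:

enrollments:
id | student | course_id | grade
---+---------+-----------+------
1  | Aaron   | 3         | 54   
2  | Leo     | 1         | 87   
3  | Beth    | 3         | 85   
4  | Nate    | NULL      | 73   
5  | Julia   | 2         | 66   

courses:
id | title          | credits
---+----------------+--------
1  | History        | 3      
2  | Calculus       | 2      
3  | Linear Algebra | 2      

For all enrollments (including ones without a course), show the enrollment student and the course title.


LEFT JOIN keeps every row from enrollments (the left table); where course_id has no match in courses, the course columns become NULL. Walk through each enrollment:
  - enrollment 1 (Aaron): course_id=3 -> matches Linear Algebra
  - enrollment 2 (Leo): course_id=1 -> matches History
  - enrollment 3 (Beth): course_id=3 -> matches Linear Algebra
  - enrollment 4 (Nate): course_id=NULL, no match -> kept with NULL
  - enrollment 5 (Julia): course_id=2 -> matches Calculus
All 5 rows appear; 1 has NULL course.

SQL:
SELECT a.student, b.title AS course
FROM enrollments a
LEFT JOIN courses b ON a.course_id = b.id

Result:
student | course        
--------+---------------
Aaron   | Linear Algebra
Leo     | History       
Beth    | Linear Algebra
Nate    | NULL          
Julia   | Calculus      


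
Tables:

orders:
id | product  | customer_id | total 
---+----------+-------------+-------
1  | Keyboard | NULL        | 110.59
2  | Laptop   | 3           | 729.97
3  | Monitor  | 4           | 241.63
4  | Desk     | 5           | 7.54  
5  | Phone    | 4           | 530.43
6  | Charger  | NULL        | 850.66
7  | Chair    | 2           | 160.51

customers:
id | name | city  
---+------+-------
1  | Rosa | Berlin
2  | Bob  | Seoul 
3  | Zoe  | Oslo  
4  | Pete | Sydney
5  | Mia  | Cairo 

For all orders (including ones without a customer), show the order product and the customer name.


LEFT JOIN keeps every row from orders (the left table); where customer_id has no match in customers, the customer columns become NULL. Walk through each order:
  - order 1 (Keyboard): customer_id=NULL, no match -> kept with NULL
  - order 2 (Laptop): customer_id=3 -> matches Zoe
  - order 3 (Monitor): customer_id=4 -> matches Pete
  - order 4 (Desk): customer_id=5 -> matches Mia
  - order 5 (Phone): customer_id=4 -> matches Pete
  - order 6 (Charger): customer_id=NULL, no match -> kept with NULL
  - order 7 (Chair): customer_id=2 -> matches Bob
All 7 rows appear; 2 have NULL customer.

SQL:
SELECT a.product, b.name AS customer
FROM orders a
LEFT JOIN customers b ON a.customer_id = b.id

Result:
product  | customer
---------+---------
Keyboard | NULL    
Laptop   | Zoe     
Monitor  | Pete    
Desk     | Mia     
Phone    | Pete    
Charger  | NULL    
Chair    | Bob     


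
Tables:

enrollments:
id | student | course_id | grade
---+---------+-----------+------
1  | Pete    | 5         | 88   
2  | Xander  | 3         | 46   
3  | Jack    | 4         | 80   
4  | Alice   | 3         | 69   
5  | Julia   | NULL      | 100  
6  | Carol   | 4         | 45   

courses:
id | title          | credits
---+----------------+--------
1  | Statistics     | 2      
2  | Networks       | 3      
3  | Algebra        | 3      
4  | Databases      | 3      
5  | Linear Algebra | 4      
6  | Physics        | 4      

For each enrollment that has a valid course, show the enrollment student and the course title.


INNER JOIN keeps only enrollments rows whose course_id matches an id in courses. Walk through each enrollment:
  - enrollment 1 (Pete): course_id=5 -> matches Linear Algebra
  - enrollment 2 (Xander): course_id=3 -> matches Algebra
  - enrollment 3 (Jack): course_id=4 -> matches Databases
  - enrollment 4 (Alice): course_id=3 -> matches Algebra
  - enrollment 5 (Julia): course_id=NULL, no match -> dropped
  - enrollment 6 (Carol): course_id=4 -> matches Databases
So 1 of 6 rows is dropped.

SQL:
SELECT a.student, b.title AS course
FROM enrollments a
INNER JOIN courses b ON a.course_id = b.id

Result:
student | course        
--------+---------------
Pete    | Linear Algebra
Xander  | Algebra       
Jack    | Databases     
Alice   | Algebra       
Carol   | Databases     


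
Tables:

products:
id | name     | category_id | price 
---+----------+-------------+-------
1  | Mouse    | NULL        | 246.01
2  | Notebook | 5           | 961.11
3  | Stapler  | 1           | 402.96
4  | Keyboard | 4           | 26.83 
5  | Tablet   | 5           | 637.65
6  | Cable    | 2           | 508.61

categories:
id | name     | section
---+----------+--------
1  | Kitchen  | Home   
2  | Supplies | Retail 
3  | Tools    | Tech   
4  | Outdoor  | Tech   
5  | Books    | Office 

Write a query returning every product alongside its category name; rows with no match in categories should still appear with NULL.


LEFT JOIN keeps every row from products (the left table); where category_id has no match in categories, the category columns become NULL. Walk through each product:
  - product 1 (Mouse): category_id=NULL, no match -> kept with NULL
  - product 2 (Notebook): category_id=5 -> matches Books
  - product 3 (Stapler): category_id=1 -> matches Kitchen
  - product 4 (Keyboard): category_id=4 -> matches Outdoor
  - product 5 (Tablet): category_id=5 -> matches Books
  - product 6 (Cable): category_id=2 -> matches Supplies
All 6 rows appear; 1 has NULL category.

SQL:
SELECT a.name, b.name AS category
FROM products a
LEFT JOIN categories b ON a.category_id = b.id

Result:
name     | category
---------+---------
Mouse    | NULL    
Notebook | Books   
Stapler  | Kitchen 
Keyboard | Outdoor 
Tablet   | Books   
Cable    | Supplies


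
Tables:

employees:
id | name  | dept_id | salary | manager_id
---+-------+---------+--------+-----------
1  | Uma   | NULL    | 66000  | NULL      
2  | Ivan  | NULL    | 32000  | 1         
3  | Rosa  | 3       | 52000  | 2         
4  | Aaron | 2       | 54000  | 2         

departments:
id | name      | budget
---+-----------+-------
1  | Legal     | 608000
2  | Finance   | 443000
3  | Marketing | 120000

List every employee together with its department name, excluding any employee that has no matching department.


INNER JOIN keeps only employees rows whose dept_id matches an id in departments. Walk through each employee:
  - employee 1 (Uma): dept_id=NULL, no match -> dropped
  - employee 2 (Ivan): dept_id=NULL, no match -> dropped
  - employee 3 (Rosa): dept_id=3 -> matches Marketing
  - employee 4 (Aaron): dept_id=2 -> matches Finance
So 2 of 4 rows are dropped.

SQL:
SELECT a.name, b.name AS department
FROM employees a
INNER JOIN departments b ON a.dept_id = b.id

Result:
name  | department
------+-----------
Rosa  | Marketing 
Aaron | Finance   


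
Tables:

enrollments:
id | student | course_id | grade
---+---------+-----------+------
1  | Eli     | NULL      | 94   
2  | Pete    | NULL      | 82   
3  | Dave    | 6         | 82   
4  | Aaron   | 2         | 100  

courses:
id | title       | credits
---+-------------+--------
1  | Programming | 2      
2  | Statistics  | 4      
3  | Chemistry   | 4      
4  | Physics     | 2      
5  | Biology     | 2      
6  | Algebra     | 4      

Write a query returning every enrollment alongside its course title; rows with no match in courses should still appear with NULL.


LEFT JOIN keeps every row from enrollments (the left table); where course_id has no match in courses, the course columns become NULL. Walk through each enrollment:
  - enrollment 1 (Eli): course_id=NULL, no match -> kept with NULL
  - enrollment 2 (Pete): course_id=NULL, no match -> kept with NULL
  - enrollment 3 (Dave): course_id=6 -> matches Algebra
  - enrollment 4 (Aaron): course_id=2 -> matches Statistics
All 4 rows appear; 2 have NULL course.

SQL:
SELECT a.student, b.title AS course
FROM enrollments a
LEFT JOIN courses b ON a.course_id = b.id

Result:
student | course    
--------+-----------
Eli     | NULL      
Pete    | NULL      
Dave    | Algebra   
Aaron   | Statistics


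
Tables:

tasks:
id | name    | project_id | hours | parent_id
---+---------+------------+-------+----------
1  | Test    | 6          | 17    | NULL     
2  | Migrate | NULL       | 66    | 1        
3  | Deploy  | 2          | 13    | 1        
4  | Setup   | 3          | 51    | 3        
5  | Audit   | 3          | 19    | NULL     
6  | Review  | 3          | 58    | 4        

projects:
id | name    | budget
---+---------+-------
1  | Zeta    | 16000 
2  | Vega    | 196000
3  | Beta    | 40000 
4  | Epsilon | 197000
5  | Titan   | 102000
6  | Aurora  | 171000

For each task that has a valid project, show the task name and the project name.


INNER JOIN keeps only tasks rows whose project_id matches an id in projects. Walk through each task:
  - task 1 (Test): project_id=6 -> matches Aurora
  - task 2 (Migrate): project_id=NULL, no match -> dropped
  - task 3 (Deploy): project_id=2 -> matches Vega
  - task 4 (Setup): project_id=3 -> matches Beta
  - task 5 (Audit): project_id=3 -> matches Beta
  - task 6 (Review): project_id=3 -> matches Beta
So 1 of 6 rows is dropped.

SQL:
SELECT a.name, b.name AS project
FROM tasks a
INNER JOIN projects b ON a.project_id = b.id

Result:
name   | project
-------+--------
Test   | Aurora 
Deploy | Vega   
Setup  | Beta   
Audit  | Beta   
Review | Beta   


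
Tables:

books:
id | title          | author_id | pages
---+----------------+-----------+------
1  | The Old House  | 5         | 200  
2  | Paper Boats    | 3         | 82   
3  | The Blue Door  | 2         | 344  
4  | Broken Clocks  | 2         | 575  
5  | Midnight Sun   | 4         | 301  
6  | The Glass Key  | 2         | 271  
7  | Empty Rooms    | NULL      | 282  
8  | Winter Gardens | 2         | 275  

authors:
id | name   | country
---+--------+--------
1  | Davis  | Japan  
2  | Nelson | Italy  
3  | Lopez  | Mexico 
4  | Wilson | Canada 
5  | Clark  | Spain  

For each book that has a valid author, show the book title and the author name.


INNER JOIN keeps only books rows whose author_id matches an id in authors. Walk through each book:
  - book 1 (The Old House): author_id=5 -> matches Clark
  - book 2 (Paper Boats): author_id=3 -> matches Lopez
  - book 3 (The Blue Door): author_id=2 -> matches Nelson
  - book 4 (Broken Clocks): author_id=2 -> matches Nelson
  - book 5 (Midnight Sun): author_id=4 -> matches Wilson
  - book 6 (The Glass Key): author_id=2 -> matches Nelson
  - book 7 (Empty Rooms): author_id=NULL, no match -> dropped
  - book 8 (Winter Gardens): author_id=2 -> matches Nelson
So 1 of 8 rows is dropped.

SQL:
SELECT a.title, b.name AS author
FROM books a
INNER JOIN authors b ON a.author_id = b.id

Result:
title          | author
---------------+-------
The Old House  | Clark 
Paper Boats    | Lopez 
The Blue Door  | Nelson
Broken Clocks  | Nelson
Midnight Sun   | Wilson
The Glass Key  | Nelson
Winter Gardens | Nelson


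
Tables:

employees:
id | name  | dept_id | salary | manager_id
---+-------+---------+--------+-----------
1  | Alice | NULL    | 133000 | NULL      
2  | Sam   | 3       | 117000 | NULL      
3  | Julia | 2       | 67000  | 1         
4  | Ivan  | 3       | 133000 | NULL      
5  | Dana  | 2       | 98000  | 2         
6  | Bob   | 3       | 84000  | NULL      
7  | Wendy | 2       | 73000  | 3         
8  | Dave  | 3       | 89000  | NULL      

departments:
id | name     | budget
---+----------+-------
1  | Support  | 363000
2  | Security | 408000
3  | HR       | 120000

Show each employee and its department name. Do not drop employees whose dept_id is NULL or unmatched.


LEFT JOIN keeps every row from employees (the left table); where dept_id has no match in departments, the department columns become NULL. Walk through each employee:
  - employee 1 (Alice): dept_id=NULL, no match -> kept with NULL
  - employee 2 (Sam): dept_id=3 -> matches HR
  - employee 3 (Julia): dept_id=2 -> matches Security
  - employee 4 (Ivan): dept_id=3 -> matches HR
  - employee 5 (Dana): dept_id=2 -> matches Security
  - employee 6 (Bob): dept_id=3 -> matches HR
  - employee 7 (Wendy): dept_id=2 -> matches Security
  - employee 8 (Dave): dept_id=3 -> matches HR
All 8 rows appear; 1 has NULL department.

SQL:
SELECT a.name, b.name AS department
FROM employees a
LEFT JOIN departments b ON a.dept_id = b.id

Result:
name  | department
------+-----------
Alice | NULL      
Sam   | HR        
Julia | Security  
Ivan  | HR        
Dana  | Security  
Bob   | HR        
Wendy | Security  
Dave  | HR        


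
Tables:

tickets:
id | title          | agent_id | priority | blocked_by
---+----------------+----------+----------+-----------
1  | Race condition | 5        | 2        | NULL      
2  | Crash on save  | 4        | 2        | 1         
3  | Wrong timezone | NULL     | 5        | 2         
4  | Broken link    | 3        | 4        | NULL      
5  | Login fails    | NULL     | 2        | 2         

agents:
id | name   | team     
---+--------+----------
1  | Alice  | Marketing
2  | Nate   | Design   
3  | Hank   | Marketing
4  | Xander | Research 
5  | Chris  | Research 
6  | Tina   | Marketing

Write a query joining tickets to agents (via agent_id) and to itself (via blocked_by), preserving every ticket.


Two LEFT JOINs from the same base table tickets: one to agents via agent_id, one to tickets itself via blocked_by. Both are LEFT so every ticket is preserved.
Match against agents:
  - ticket 1 (Race condition): agent_id=5 -> matches Chris
  - ticket 2 (Crash on save): agent_id=4 -> matches Xander
  - ticket 3 (Wrong timezone): agent_id=NULL, no match -> kept with NULL
  - ticket 4 (Broken link): agent_id=3 -> matches Hank
  - ticket 5 (Login fails): agent_id=NULL, no match -> kept with NULL
Match against tickets (self):
  - ticket 1 (Race condition): blocked_by=NULL -> NULL
  - ticket 2 (Crash on save): blocked_by=1 -> Race condition
  - ticket 3 (Wrong timezone): blocked_by=2 -> Crash on save
  - ticket 4 (Broken link): blocked_by=NULL -> NULL
  - ticket 5 (Login fails): blocked_by=2 -> Crash on save

SQL:
SELECT a.title, b.name AS agent, c.title AS blocked_by
FROM tickets a
LEFT JOIN agents b ON a.agent_id = b.id
LEFT JOIN tickets c ON a.blocked_by = c.id

Result:
title          | agent  | blocked_by    
---------------+--------+---------------
Race condition | Chris  | NULL          
Crash on save  | Xander | Race condition
Wrong timezone | NULL   | Crash on save 
Broken link    | Hank   | NULL          
Login fails    | NULL   | Crash on save 


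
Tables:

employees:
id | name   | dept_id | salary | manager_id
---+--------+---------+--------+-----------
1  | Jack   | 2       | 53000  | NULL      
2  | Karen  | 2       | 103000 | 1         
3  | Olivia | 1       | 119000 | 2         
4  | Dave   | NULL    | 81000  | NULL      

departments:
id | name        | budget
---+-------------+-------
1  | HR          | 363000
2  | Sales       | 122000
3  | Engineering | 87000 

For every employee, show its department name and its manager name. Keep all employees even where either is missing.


Two LEFT JOINs from the same base table employees: one to departments via dept_id, one to employees itself via manager_id. Both are LEFT so every employee is preserved.
Match against departments:
  - employee 1 (Jack): dept_id=2 -> matches Sales
  - employee 2 (Karen): dept_id=2 -> matches Sales
  - employee 3 (Olivia): dept_id=1 -> matches HR
  - employee 4 (Dave): dept_id=NULL, no match -> kept with NULL
Match against employees (self):
  - employee 1 (Jack): manager_id=NULL -> NULL
  - employee 2 (Karen): manager_id=1 -> Jack
  - employee 3 (Olivia): manager_id=2 -> Karen
  - employee 4 (Dave): manager_id=NULL -> NULL

SQL:
SELECT a.name, b.name AS department, c.name AS manager
FROM employees a
LEFT JOIN departments b ON a.dept_id = b.id
LEFT JOIN employees c ON a.manager_id = c.id

Result:
name   | department | manager
-------+------------+--------
Jack   | Sales      | NULL   
Karen  | Sales      | Jack   
Olivia | HR         | Karen  
Dave   | NULL       | NULL   


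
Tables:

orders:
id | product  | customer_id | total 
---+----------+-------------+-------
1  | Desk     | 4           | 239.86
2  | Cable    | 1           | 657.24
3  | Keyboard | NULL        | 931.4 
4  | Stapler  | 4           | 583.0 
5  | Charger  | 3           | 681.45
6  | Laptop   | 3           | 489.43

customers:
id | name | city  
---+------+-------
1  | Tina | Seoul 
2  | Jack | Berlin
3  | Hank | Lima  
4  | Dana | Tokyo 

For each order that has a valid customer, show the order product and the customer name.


INNER JOIN keeps only orders rows whose customer_id matches an id in customers. Walk through each order:
  - order 1 (Desk): customer_id=4 -> matches Dana
  - order 2 (Cable): customer_id=1 -> matches Tina
  - order 3 (Keyboard): customer_id=NULL, no match -> dropped
  - order 4 (Stapler): customer_id=4 -> matches Dana
  - order 5 (Charger): customer_id=3 -> matches Hank
  - order 6 (Laptop): customer_id=3 -> matches Hank
So 1 of 6 rows is dropped.

SQL:
SELECT a.product, b.name AS customer
FROM orders a
INNER JOIN customers b ON a.customer_id = b.id

Result:
product | customer
--------+---------
Desk    | Dana    
Cable   | Tina    
Stapler | Dana    
Charger | Hank    
Laptop  | Hank    


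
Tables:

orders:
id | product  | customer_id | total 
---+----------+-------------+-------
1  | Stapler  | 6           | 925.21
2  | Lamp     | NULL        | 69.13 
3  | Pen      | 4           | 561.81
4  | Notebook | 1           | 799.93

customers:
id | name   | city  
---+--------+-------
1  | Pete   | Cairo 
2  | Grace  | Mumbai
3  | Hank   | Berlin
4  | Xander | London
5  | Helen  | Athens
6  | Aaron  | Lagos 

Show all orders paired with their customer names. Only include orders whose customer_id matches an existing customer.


INNER JOIN keeps only orders rows whose customer_id matches an id in customers. Walk through each order:
  - order 1 (Stapler): customer_id=6 -> matches Aaron
  - order 2 (Lamp): customer_id=NULL, no match -> dropped
  - order 3 (Pen): customer_id=4 -> matches Xander
  - order 4 (Notebook): customer_id=1 -> matches Pete
So 1 of 4 rows is dropped.

SQL:
SELECT a.product, b.name AS customer
FROM orders a
INNER JOIN customers b ON a.customer_id = b.id

Result:
product  | customer
---------+---------
Stapler  | Aaron   
Pen      | Xander  
Notebook | Pete    


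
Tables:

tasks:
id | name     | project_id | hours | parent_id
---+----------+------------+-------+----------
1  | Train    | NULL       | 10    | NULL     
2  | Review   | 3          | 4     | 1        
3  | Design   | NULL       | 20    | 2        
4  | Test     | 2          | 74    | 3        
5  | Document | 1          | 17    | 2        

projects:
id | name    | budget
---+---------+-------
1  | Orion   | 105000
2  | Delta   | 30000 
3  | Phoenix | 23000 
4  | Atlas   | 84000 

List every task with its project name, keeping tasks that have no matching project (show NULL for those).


LEFT JOIN keeps every row from tasks (the left table); where project_id has no match in projects, the project columns become NULL. Walk through each task:
  - task 1 (Train): project_id=NULL, no match -> kept with NULL
  - task 2 (Review): project_id=3 -> matches Phoenix
  - task 3 (Design): project_id=NULL, no match -> kept with NULL
  - task 4 (Test): project_id=2 -> matches Delta
  - task 5 (Document): project_id=1 -> matches Orion
All 5 rows appear; 2 have NULL project.

SQL:
SELECT a.name, b.name AS project
FROM tasks a
LEFT JOIN projects b ON a.project_id = b.id

Result:
name     | project
---------+--------
Train    | NULL   
Review   | Phoenix
Design   | NULL   
Test     | Delta  
Document | Orion  


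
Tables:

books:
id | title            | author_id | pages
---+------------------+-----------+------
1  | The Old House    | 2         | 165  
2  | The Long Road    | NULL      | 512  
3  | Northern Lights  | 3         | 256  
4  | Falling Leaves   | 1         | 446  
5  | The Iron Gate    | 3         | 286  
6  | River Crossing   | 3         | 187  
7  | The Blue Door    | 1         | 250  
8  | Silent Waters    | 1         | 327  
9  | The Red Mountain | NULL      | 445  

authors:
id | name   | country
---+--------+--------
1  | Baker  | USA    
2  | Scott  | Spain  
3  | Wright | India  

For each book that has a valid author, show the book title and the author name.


INNER JOIN keeps only books rows whose author_id matches an id in authors. Walk through each book:
  - book 1 (The Old House): author_id=2 -> matches Scott
  - book 2 (The Long Road): author_id=NULL, no match -> dropped
  - book 3 (Northern Lights): author_id=3 -> matches Wright
  - book 4 (Falling Leaves): author_id=1 -> matches Baker
  - book 5 (The Iron Gate): author_id=3 -> matches Wright
  - book 6 (River Crossing): author_id=3 -> matches Wright
  - book 7 (The Blue Door): author_id=1 -> matches Baker
  - book 8 (Silent Waters): author_id=1 -> matches Baker
  - book 9 (The Red Mountain): author_id=NULL, no match -> dropped
So 2 of 9 rows are dropped.

SQL:
SELECT a.title, b.name AS author
FROM books a
INNER JOIN authors b ON a.author_id = b.id

Result:
title           | author
----------------+-------
The Old House   | Scott 
Northern Lights | Wright
Falling Leaves  | Baker 
The Iron Gate   | Wright
River Crossing  | Wright
The Blue Door   | Baker 
Silent Waters   | Baker 
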